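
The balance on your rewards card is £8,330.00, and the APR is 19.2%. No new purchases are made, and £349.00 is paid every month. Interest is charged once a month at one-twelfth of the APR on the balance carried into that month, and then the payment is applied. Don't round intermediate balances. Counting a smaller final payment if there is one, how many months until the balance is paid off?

31 payments

Monthly rate r = 19.2%/12 = 1.6% = 0.016.
Recurrence: B ← B·(1+r) − £349.00.
Month 1: interest £133.28; balance after payment £8,114.28.
Month 2: interest £129.83; balance after payment £7,895.11.
Closed form: n = −ln(1 − rB₀/P)/ln(1+r) = −ln(0.61811)/ln(1.016) ≈ 30.308, so the balance reaches zero during payment 31.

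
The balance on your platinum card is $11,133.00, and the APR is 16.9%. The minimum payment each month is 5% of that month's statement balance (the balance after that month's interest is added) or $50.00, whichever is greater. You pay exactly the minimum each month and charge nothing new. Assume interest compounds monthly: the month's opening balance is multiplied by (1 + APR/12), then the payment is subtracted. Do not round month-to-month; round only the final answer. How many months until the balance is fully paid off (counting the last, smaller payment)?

89 months

Monthly rate r = 16.9%/12 = 1.40833% = 0.0140833.
While 5% of the post-interest balance exceeds $50.00, each month B ← (B·(1+r))·(1 − 0.05), i.e. B shrinks by the factor (1+r)·0.95 = 0.96338.
This holds for months 1–65. Entering month 66 the balance is $984.99; 5% of the post-interest balance is now below $50.00, so the flat $50.00 minimum applies from here.
From month 66 a fixed $50.00 at rate r clears $984.99 in 24 more payments. Total: 65 + 24 = 89 months.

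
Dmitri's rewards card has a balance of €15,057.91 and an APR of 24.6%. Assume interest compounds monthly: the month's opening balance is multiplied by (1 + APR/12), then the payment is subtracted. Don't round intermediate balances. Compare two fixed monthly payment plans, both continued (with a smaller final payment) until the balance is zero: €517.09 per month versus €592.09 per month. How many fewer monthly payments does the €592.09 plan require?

8 fewer payments

Monthly rate r = 24.6%/12 = 2.05% = 0.0205.
At €517.09/mo: n = ⌈−ln(1 − rB₀/P)/ln(1+r)⌉ = 45 payments (last €405.16); total interest = total paid − €15,057.91 = €8,099.21.
At €592.09/mo: 37 payments (last €183.70); total interest €6,441.03.
Payments saved = 45 − 37 = 8.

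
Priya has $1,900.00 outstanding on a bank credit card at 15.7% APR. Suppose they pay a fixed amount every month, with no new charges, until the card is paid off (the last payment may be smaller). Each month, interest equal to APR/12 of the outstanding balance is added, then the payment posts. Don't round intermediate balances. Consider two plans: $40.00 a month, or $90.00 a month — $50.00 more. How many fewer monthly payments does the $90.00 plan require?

Monthly rate r = 15.7%/12 = 1.30833% = 0.0130833.
At $40.00/mo: n = ⌈−ln(1 − rB₀/P)/ln(1+r)⌉ = 75 payments (last $29.41); total interest = total paid − $1,900.00 = $1,089.41.
At $90.00/mo: 25 payments (last $78.18); total interest $338.18.
Payments saved = 75 − 25 = 50.

50 fewer payments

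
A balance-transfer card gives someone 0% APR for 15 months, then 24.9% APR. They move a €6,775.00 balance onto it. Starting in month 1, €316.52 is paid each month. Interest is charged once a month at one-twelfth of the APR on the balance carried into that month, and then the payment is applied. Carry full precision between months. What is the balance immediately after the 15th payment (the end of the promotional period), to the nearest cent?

Promo months 1–15 at r₀ = 0%/12 = 0; months 16+ at r₁ = 24.9%/12 = 0.02075.
After month 15 (no interest yet): B = €6,775.00 − 15·€316.52 = €2,027.20.

€2,027.20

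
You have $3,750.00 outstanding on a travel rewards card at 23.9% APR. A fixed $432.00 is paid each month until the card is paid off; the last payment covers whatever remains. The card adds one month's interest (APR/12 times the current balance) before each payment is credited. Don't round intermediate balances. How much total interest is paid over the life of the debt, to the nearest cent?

$409.02

Monthly rate r = 23.9%/12 = 1.99167% = 0.0199167.
Payoff takes n = ⌈−ln(1 − rB₀/P)/ln(1+r)⌉ = ⌈9.625⌉ = 10 payments; the last is $271.02.
Total paid = 9·$432.00 + $271.02 = $4,159.02.
Total interest = total paid − principal = $4,159.02 − $3,750.00 = $409.02.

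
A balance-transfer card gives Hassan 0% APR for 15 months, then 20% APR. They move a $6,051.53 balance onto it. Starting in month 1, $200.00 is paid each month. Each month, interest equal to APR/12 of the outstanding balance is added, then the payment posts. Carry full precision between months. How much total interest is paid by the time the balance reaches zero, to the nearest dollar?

Promo months 1–15 at r₀ = 0%/12 = 0; months 16+ at r₁ = 20%/12 = 0.0166667.
After month 15 (no interest yet): B = $6,051.53 − 15·$200.00 = $3,051.53.
Then at r₁ with $200.00/mo: n₂ = −ln(1 − r₁·B/P)/ln(1+r₁) ≈ 17.75 → 18 more payments.
Total paid = 32·$200.00 + $150.66 = $6,550.66; interest = $6,550.66 − $6,051.53 = $499.13.

$499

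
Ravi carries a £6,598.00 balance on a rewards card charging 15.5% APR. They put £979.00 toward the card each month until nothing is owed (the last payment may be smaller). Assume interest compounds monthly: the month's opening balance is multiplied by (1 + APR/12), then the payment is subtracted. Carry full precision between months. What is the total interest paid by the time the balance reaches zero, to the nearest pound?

£350

Monthly rate r = 15.5%/12 = 1.29167% = 0.0129167.
Payoff takes n = ⌈−ln(1 − rB₀/P)/ln(1+r)⌉ = ⌈7.097⌉ = 8 payments; the last is £95.06.
Total paid = 7·£979.00 + £95.06 = £6,948.06.
Total interest = total paid − principal = £6,948.06 − £6,598.00 = £350.06.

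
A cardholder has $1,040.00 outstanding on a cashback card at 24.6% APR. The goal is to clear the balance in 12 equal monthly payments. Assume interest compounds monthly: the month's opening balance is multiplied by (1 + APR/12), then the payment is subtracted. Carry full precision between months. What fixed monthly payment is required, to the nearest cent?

$98.64

Monthly rate r = 24.6%/12 = 2.05% = 0.0205.
Level-payment amortization: P = B₀·r / (1 − (1+r)^(−n)) = 1040.00·0.0205 / (1 − 1.0205^(−12)).
Denominator 1 − (1+r)^(−12) = 0.216130275.
P = 21.32 / 0.216130275 ≈ 98.64.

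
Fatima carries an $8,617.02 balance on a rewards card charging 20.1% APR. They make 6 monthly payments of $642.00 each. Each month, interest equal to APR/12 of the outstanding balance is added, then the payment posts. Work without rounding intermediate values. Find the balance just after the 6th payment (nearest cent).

Monthly rate r = 20.1%/12 = 1.675% = 0.01675.
Each month: B ← B·(1+r) − $642.00.
Month 1: interest $144.34; balance after payment $8,119.36.
Month 2: interest $136.00; balance after payment $7,613.35.
Month 3: interest $127.52; balance after payment $7,098.88.
Month 4: interest $118.91; balance after payment $6,575.78.
Month 5: interest $110.14; balance after payment $6,043.93.
Month 6: interest $101.24; balance after payment $5,503.16.

$5,503.16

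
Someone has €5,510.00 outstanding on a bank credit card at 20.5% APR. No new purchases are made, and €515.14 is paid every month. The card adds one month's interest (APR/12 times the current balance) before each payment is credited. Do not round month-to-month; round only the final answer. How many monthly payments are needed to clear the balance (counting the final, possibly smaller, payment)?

Monthly rate r = 20.5%/12 = 1.70833% = 0.0170833.
Recurrence: B ← B·(1+r) − €515.14.
Month 1: interest €94.13; balance after payment €5,088.99.
Month 2: interest €86.94; balance after payment €4,660.79.
Closed form: n = −ln(1 − rB₀/P)/ln(1+r) = −ln(0.81727)/ln(1.01708) ≈ 11.912, so the balance reaches zero during payment 12.

12 months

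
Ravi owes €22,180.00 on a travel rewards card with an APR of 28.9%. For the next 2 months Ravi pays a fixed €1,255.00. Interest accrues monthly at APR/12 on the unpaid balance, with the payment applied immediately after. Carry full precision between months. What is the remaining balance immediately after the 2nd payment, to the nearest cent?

Monthly rate r = 28.9%/12 = 2.40833% = 0.0240833.
Each month: B ← B·(1+r) − €1,255.00.
Month 1: interest €534.17; balance after payment €21,459.17.
Month 2: interest €516.81; balance after payment €20,720.98.

€20,720.98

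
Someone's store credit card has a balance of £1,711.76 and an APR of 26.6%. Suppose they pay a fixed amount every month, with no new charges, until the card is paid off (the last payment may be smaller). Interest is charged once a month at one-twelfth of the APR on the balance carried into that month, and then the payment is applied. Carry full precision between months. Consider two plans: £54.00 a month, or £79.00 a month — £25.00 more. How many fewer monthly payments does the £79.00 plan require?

26 fewer payments

Monthly rate r = 26.6%/12 = 2.21667% = 0.0221667.
At £54.00/mo: n = ⌈−ln(1 − rB₀/P)/ln(1+r)⌉ = 56 payments (last £17.50); total interest = total paid − £1,711.76 = £1,275.74.
At £79.00/mo: 30 payments (last £67.49); total interest £646.73.
Payments saved = 56 − 30 = 26.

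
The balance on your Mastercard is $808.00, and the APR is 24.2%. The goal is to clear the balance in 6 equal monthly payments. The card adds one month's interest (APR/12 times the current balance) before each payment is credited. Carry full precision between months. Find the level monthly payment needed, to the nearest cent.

$144.33

Monthly rate r = 24.2%/12 = 2.01667% = 0.0201667.
Level-payment amortization: P = B₀·r / (1 − (1+r)^(−n)) = 808.00·0.0201667 / (1 − 1.02017^(−6)).
Denominator 1 − (1+r)^(−6) = 0.11289868.
P = 16.2947 / 0.11289868 ≈ 144.33.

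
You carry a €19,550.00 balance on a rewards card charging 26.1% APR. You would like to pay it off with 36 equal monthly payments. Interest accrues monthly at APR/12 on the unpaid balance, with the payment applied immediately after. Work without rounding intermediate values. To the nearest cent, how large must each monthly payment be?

Monthly rate r = 26.1%/12 = 2.175% = 0.02175.
Level-payment amortization: P = B₀·r / (1 − (1+r)^(−n)) = 19550.00·0.02175 / (1 − 1.02175^(−36)).
Denominator 1 − (1+r)^(−36) = 0.539114834.
P = 425.213 / 0.539114834 ≈ 788.72.

€788.72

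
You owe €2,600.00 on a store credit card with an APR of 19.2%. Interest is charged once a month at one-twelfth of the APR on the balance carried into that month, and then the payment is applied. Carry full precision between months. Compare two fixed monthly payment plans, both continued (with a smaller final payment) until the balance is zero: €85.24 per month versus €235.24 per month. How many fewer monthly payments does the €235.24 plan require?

30 fewer payments

Monthly rate r = 19.2%/12 = 1.6% = 0.016.
At €85.24/mo: n = ⌈−ln(1 − rB₀/P)/ln(1+r)⌉ = 43 payments (last €15.22); total interest = total paid − €2,600.00 = €995.30.
At €235.24/mo: 13 payments (last €61.50); total interest €284.38.
Payments saved = 43 − 13 = 30.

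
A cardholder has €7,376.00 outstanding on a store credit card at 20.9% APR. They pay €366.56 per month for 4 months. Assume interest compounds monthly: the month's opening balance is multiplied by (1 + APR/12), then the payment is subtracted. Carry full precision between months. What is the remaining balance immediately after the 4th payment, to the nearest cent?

Monthly rate r = 20.9%/12 = 1.74167% = 0.0174167.
Each month: B ← B·(1+r) − €366.56.
Month 1: interest €128.47; balance after payment €7,137.91.
Month 2: interest €124.32; balance after payment €6,895.66.
Month 3: interest €120.10; balance after payment €6,649.20.
Month 4: interest €115.81; balance after payment €6,398.45.

€6,398.45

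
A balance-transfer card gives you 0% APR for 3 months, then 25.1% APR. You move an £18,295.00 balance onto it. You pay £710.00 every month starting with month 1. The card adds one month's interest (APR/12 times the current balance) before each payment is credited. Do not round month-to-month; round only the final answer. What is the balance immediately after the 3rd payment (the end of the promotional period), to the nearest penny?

Promo months 1–3 at r₀ = 0%/12 = 0; months 4+ at r₁ = 25.1%/12 = 0.0209167.
After month 3 (no interest yet): B = £18,295.00 − 3·£710.00 = £16,165.00.

£16,165.00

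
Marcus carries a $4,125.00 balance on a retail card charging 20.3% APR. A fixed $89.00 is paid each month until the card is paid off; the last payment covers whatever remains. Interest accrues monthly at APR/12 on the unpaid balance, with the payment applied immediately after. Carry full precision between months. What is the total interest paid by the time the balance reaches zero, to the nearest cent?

Monthly rate r = 20.3%/12 = 1.69167% = 0.0169167.
Payoff takes n = ⌈−ln(1 − rB₀/P)/ln(1+r)⌉ = ⌈91.370⌉ = 92 payments; the last is $33.12.
Total paid = 91·$89.00 + $33.12 = $8,132.12.
Total interest = total paid − principal = $8,132.12 − $4,125.00 = $4,007.12.

$4,007.12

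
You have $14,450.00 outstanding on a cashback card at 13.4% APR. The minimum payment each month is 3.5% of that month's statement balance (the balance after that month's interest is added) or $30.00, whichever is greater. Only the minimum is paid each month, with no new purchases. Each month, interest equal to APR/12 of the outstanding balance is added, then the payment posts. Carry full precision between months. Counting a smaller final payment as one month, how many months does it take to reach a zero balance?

150 months

Monthly rate r = 13.4%/12 = 1.11667% = 0.0111667.
While 3.5% of the post-interest balance exceeds $30.00, each month B ← (B·(1+r))·(1 − 0.035), i.e. B shrinks by the factor (1+r)·0.965 = 0.97578.
This holds for months 1–116. Entering month 117 the balance is $840.38; 3.5% of the post-interest balance is now below $30.00, so the flat $30.00 minimum applies from here.
From month 117 a fixed $30.00 at rate r clears $840.38 in 34 more payments. Total: 116 + 34 = 150 months.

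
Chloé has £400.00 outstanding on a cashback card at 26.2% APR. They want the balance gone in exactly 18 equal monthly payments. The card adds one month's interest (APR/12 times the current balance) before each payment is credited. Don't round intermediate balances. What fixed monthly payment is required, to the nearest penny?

Monthly rate r = 26.2%/12 = 2.18333% = 0.0218333.
Level-payment amortization: P = B₀·r / (1 − (1+r)^(−n)) = 400.00·0.0218333 / (1 − 1.02183^(−18)).
Denominator 1 − (1+r)^(−18) = 0.322110641.
P = 8.73333 / 0.322110641 ≈ 27.11.

£27.11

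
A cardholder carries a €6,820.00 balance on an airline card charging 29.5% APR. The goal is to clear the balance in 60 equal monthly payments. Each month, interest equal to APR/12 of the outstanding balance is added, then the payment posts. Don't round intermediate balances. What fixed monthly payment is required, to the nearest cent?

€218.56

Monthly rate r = 29.5%/12 = 2.45833% = 0.0245833.
Level-payment amortization: P = B₀·r / (1 − (1+r)^(−n)) = 6820.00·0.0245833 / (1 − 1.02458^(−60)).
Denominator 1 − (1+r)^(−60) = 0.767103598.
P = 167.658 / 0.767103598 ≈ 218.56.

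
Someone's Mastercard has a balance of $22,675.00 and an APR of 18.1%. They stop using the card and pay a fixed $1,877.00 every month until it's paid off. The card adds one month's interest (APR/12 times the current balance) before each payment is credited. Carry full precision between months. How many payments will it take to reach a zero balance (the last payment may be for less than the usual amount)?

14 months

Monthly rate r = 18.1%/12 = 1.50833% = 0.0150833.
Recurrence: B ← B·(1+r) − $1,877.00.
Month 1: interest $342.01; balance after payment $21,140.01.
Month 2: interest $318.86; balance after payment $19,581.88.
Closed form: n = −ln(1 − rB₀/P)/ln(1+r) = −ln(0.81779)/ln(1.01508) ≈ 13.436, so the balance reaches zero during payment 14.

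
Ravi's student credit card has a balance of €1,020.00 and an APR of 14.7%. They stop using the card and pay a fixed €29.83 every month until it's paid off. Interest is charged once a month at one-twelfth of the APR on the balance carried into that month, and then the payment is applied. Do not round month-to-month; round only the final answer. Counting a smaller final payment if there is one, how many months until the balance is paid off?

45 payments

Monthly rate r = 14.7%/12 = 1.225% = 0.01225.
Recurrence: B ← B·(1+r) − €29.83.
Month 1: interest €12.49; balance after payment €1,002.66.
Month 2: interest €12.28; balance after payment €985.12.
Closed form: n = −ln(1 − rB₀/P)/ln(1+r) = −ln(0.58113)/ln(1.01225) ≈ 44.580, so the balance reaches zero during payment 45.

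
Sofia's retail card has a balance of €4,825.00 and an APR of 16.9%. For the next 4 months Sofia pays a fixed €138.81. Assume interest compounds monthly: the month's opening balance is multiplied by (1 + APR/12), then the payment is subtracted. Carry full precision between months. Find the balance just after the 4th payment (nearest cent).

Monthly rate r = 16.9%/12 = 1.40833% = 0.0140833.
Each month: B ← B·(1+r) − €138.81.
Month 1: interest €67.95; balance after payment €4,754.14.
Month 2: interest €66.95; balance after payment €4,682.29.
Month 3: interest €65.94; balance after payment €4,609.42.
Month 4: interest €64.92; balance after payment €4,535.52.

€4,535.52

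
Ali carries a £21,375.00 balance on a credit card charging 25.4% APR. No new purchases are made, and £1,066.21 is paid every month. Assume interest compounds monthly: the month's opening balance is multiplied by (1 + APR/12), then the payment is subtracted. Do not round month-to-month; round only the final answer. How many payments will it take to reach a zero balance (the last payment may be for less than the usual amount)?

27 months

Monthly rate r = 25.4%/12 = 2.11667% = 0.0211667.
Recurrence: B ← B·(1+r) − £1,066.21.
Month 1: interest £452.44; balance after payment £20,761.23.
Month 2: interest £439.45; balance after payment £20,134.46.
Closed form: n = −ln(1 − rB₀/P)/ln(1+r) = −ln(0.57566)/ln(1.02117) ≈ 26.365, so the balance reaches zero during payment 27.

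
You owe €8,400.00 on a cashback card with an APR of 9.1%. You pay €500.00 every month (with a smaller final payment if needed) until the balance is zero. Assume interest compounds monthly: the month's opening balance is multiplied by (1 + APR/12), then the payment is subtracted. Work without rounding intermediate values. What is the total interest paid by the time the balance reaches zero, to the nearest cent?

€619.46

Monthly rate r = 9.1%/12 = 0.758333% = 0.00758333.
Payoff takes n = ⌈−ln(1 − rB₀/P)/ln(1+r)⌉ = ⌈18.039⌉ = 19 payments; the last is €19.46.
Total paid = 18·€500.00 + €19.46 = €9,019.46.
Total interest = total paid − principal = €9,019.46 − €8,400.00 = €619.46.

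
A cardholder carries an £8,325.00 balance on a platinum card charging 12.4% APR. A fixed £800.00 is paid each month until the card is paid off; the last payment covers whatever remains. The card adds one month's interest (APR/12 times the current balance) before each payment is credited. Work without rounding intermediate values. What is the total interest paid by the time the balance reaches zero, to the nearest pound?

£528

Monthly rate r = 12.4%/12 = 1.03333% = 0.0103333.
Payoff takes n = ⌈−ln(1 − rB₀/P)/ln(1+r)⌉ = ⌈11.066⌉ = 12 payments; the last is £53.20.
Total paid = 11·£800.00 + £53.20 = £8,853.20.
Total interest = total paid − principal = £8,853.20 − £8,325.00 = £528.20.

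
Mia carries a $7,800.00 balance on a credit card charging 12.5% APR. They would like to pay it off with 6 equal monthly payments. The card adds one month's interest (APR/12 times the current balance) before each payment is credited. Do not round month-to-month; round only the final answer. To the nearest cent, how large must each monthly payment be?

$1,347.81

Monthly rate r = 12.5%/12 = 1.04167% = 0.0104167.
Level-payment amortization: P = B₀·r / (1 − (1+r)^(−n)) = 7800.00·0.0104167 / (1 − 1.01042^(−6)).
Denominator 1 − (1+r)^(−6) = 0.0602831967.
P = 81.25 / 0.0602831967 ≈ 1347.81.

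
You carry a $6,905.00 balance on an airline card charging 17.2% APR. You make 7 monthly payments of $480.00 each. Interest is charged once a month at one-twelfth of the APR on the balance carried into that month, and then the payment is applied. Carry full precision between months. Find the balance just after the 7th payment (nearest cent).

$4,120.33

Monthly rate r = 17.2%/12 = 1.43333% = 0.0143333.
Each month: B ← B·(1+r) − $480.00.
Month 1: interest $98.97; balance after payment $6,523.97.
Month 2: interest $93.51; balance after payment $6,137.48.
Month 3: interest $87.97; balance after payment $5,745.45.
Month 4: interest $82.35; balance after payment $5,347.80.
Month 5: interest $76.65; balance after payment $4,944.46.
Month 6: interest $70.87; balance after payment $4,535.33.
Month 7: interest $65.01; balance after payment $4,120.33.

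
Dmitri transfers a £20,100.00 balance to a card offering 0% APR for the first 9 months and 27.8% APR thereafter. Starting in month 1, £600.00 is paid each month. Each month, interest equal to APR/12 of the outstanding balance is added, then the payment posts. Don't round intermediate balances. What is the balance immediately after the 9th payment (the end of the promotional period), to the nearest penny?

Promo months 1–9 at r₀ = 0%/12 = 0; months 10+ at r₁ = 27.8%/12 = 0.0231667.
After month 9 (no interest yet): B = £20,100.00 − 9·£600.00 = £14,700.00.

£14,700.00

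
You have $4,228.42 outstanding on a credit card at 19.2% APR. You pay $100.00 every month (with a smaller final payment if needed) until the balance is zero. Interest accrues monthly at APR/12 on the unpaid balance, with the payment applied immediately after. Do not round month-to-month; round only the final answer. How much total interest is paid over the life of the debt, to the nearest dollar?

$2,882

Monthly rate r = 19.2%/12 = 1.6% = 0.016.
Payoff takes n = ⌈−ln(1 − rB₀/P)/ln(1+r)⌉ = ⌈71.107⌉ = 72 payments; the last is $10.75.
Total paid = 71·$100.00 + $10.75 = $7,110.75.
Total interest = total paid − principal = $7,110.75 − $4,228.42 = $2,882.33.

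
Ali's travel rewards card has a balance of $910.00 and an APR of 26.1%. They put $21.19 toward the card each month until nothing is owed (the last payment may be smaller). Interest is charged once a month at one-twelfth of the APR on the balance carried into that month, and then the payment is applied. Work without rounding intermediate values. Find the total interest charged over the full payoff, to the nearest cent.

Monthly rate r = 26.1%/12 = 2.175% = 0.02175.
Payoff takes n = ⌈−ln(1 − rB₀/P)/ln(1+r)⌉ = ⌈126.359⌉ = 127 payments; the last is $7.66.
Total paid = 126·$21.19 + $7.66 = $2,677.60.
Total interest = total paid − principal = $2,677.60 − $910.00 = $1,767.60.

$1,767.60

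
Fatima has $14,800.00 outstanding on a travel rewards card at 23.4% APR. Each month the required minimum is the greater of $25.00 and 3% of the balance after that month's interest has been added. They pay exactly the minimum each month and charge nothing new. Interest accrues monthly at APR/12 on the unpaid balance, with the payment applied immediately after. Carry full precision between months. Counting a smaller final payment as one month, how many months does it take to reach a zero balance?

313 months

Monthly rate r = 23.4%/12 = 1.95% = 0.0195.
While 3% of the post-interest balance exceeds $25.00, each month B ← (B·(1+r))·(1 − 0.03), i.e. B shrinks by the factor (1+r)·0.97 = 0.98891.
This holds for months 1–260. Entering month 261 the balance is $815.82; 3% of the post-interest balance is now below $25.00, so the flat $25.00 minimum applies from here.
From month 261 a fixed $25.00 at rate r clears $815.82 in 53 more payments. Total: 260 + 53 = 313 months.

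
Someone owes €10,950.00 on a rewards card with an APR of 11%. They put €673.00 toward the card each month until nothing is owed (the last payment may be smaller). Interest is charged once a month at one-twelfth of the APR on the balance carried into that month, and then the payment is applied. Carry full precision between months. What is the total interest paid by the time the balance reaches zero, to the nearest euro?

Monthly rate r = 11%/12 = 0.916667% = 0.00916667.
Payoff takes n = ⌈−ln(1 − rB₀/P)/ln(1+r)⌉ = ⌈17.700⌉ = 18 payments; the last is €472.00.
Total paid = 17·€673.00 + €472.00 = €11,913.00.
Total interest = total paid − principal = €11,913.00 − €10,950.00 = €963.00.

€963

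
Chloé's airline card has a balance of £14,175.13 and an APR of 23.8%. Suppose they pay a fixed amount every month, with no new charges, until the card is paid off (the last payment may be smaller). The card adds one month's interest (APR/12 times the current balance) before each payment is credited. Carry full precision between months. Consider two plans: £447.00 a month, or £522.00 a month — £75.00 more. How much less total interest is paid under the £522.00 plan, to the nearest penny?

£2,007.12

Monthly rate r = 23.8%/12 = 1.98333% = 0.0198333.
At £447.00/mo: n = ⌈−ln(1 − rB₀/P)/ln(1+r)⌉ = 51 payments (last £216.28); total interest = total paid − £14,175.13 = £8,391.15.
At £522.00/mo: 40 payments (last £201.16); total interest £6,384.03.
Interest saved = £8,391.15 − £6,384.03 = £2,007.12.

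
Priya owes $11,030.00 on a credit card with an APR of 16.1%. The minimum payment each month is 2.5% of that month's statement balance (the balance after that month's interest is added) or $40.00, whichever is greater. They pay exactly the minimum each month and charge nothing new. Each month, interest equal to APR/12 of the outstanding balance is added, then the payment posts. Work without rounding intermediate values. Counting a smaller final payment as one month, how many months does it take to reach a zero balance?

Monthly rate r = 16.1%/12 = 1.34167% = 0.0134167.
While 2.5% of the post-interest balance exceeds $40.00, each month B ← (B·(1+r))·(1 − 0.025), i.e. B shrinks by the factor (1+r)·0.975 = 0.98808.
This holds for months 1–163. Entering month 164 the balance is $1,562.35; 2.5% of the post-interest balance is now below $40.00, so the flat $40.00 minimum applies from here.
From month 164 a fixed $40.00 at rate r clears $1,562.35 in 56 more payments. Total: 163 + 56 = 219 months.

219 months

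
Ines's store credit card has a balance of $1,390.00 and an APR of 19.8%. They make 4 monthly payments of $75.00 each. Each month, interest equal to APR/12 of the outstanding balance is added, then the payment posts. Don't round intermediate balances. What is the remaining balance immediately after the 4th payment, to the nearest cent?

Monthly rate r = 19.8%/12 = 1.65% = 0.0165.
Each month: B ← B·(1+r) − $75.00.
Month 1: interest $22.94; balance after payment $1,337.93.
Month 2: interest $22.08; balance after payment $1,285.01.
Month 3: interest $21.20; balance after payment $1,231.21.
Month 4: interest $20.32; balance after payment $1,176.53.

$1,176.53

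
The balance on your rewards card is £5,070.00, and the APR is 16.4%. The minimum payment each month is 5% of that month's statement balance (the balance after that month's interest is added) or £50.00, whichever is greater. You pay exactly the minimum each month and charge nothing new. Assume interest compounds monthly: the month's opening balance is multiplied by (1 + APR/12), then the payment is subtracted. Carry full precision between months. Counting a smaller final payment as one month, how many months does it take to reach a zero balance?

Monthly rate r = 16.4%/12 = 1.36667% = 0.0136667.
While 5% of the post-interest balance exceeds £50.00, each month B ← (B·(1+r))·(1 − 0.05), i.e. B shrinks by the factor (1+r)·0.95 = 0.96298.
This holds for months 1–44. Entering month 45 the balance is £964.35; 5% of the post-interest balance is now below £50.00, so the flat £50.00 minimum applies from here.
From month 45 a fixed £50.00 at rate r clears £964.35 in 23 more payments. Total: 44 + 23 = 67 months.

67 months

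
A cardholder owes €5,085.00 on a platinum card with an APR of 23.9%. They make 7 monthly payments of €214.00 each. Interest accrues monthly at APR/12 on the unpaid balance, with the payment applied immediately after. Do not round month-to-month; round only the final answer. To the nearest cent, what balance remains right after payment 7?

Monthly rate r = 23.9%/12 = 1.99167% = 0.0199167.
Each month: B ← B·(1+r) − €214.00.
Month 1: interest €101.28; balance after payment €4,972.28.
Month 2: interest €99.03; balance after payment €4,857.31.
Month 3: interest €96.74; balance after payment €4,740.05.
Month 4: interest €94.41; balance after payment €4,620.45.
Month 5: interest €92.02; balance after payment €4,498.48.
Month 6: interest €89.59; balance after payment €4,374.07.
Month 7: interest €87.12; balance after payment €4,247.19.

€4,247.19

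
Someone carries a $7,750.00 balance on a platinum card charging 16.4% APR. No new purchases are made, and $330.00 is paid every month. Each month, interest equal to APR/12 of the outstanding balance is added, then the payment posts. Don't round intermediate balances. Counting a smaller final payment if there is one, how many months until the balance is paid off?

29 payments

Monthly rate r = 16.4%/12 = 1.36667% = 0.0136667.
Recurrence: B ← B·(1+r) − $330.00.
Month 1: interest $105.92; balance after payment $7,525.92.
Month 2: interest $102.85; balance after payment $7,298.77.
Closed form: n = −ln(1 − rB₀/P)/ln(1+r) = −ln(0.67904)/ln(1.01367) ≈ 28.516, so the balance reaches zero during payment 29.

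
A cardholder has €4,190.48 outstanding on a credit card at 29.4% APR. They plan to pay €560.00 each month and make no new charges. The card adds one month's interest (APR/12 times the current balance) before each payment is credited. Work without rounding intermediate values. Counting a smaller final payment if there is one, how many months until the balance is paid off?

9 months

Monthly rate r = 29.4%/12 = 2.45% = 0.0245.
Recurrence: B ← B·(1+r) − €560.00.
Month 1: interest €102.67; balance after payment €3,733.15.
Month 2: interest €91.46; balance after payment €3,264.61.
Closed form: n = −ln(1 − rB₀/P)/ln(1+r) = −ln(0.81667)/ln(1.0245) ≈ 8.367, so the balance reaches zero during payment 9.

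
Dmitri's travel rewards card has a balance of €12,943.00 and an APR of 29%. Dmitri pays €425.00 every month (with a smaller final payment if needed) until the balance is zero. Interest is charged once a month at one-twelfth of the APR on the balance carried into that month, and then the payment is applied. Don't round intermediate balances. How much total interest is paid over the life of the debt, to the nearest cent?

€10,759.48

Monthly rate r = 29%/12 = 2.41667% = 0.0241667.
Payoff takes n = ⌈−ln(1 − rB₀/P)/ln(1+r)⌉ = ⌈55.768⌉ = 56 payments; the last is €327.48.
Total paid = 55·€425.00 + €327.48 = €23,702.48.
Total interest = total paid − principal = €23,702.48 − €12,943.00 = €10,759.48.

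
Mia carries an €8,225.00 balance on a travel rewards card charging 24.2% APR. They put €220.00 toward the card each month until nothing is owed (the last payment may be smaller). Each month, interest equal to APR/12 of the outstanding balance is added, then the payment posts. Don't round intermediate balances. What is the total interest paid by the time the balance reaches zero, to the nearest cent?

Monthly rate r = 24.2%/12 = 2.01667% = 0.0201667.
Payoff takes n = ⌈−ln(1 − rB₀/P)/ln(1+r)⌉ = ⌈70.232⌉ = 71 payments; the last is €51.45.
Total paid = 70·€220.00 + €51.45 = €15,451.45.
Total interest = total paid − principal = €15,451.45 − €8,225.00 = €7,226.45.

€7,226.45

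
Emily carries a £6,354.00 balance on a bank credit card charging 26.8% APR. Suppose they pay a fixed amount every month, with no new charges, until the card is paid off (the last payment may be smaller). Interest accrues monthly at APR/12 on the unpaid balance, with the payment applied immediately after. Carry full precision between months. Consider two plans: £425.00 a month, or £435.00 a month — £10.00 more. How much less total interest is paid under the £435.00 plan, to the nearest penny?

Monthly rate r = 26.8%/12 = 2.23333% = 0.0223333.
At £425.00/mo: n = ⌈−ln(1 − rB₀/P)/ln(1+r)⌉ = 19 payments (last £169.17); total interest = total paid − £6,354.00 = £1,465.17.
At £435.00/mo: 18 payments (last £381.87); total interest £1,422.87.
Interest saved = £1,465.17 − £1,422.87 = £42.30.

£42.30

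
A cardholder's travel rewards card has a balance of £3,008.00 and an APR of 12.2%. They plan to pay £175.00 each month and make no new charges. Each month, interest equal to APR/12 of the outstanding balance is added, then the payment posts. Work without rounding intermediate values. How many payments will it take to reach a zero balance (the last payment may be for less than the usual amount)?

Monthly rate r = 12.2%/12 = 1.01667% = 0.0101667.
Recurrence: B ← B·(1+r) − £175.00.
Month 1: interest £30.58; balance after payment £2,863.58.
Month 2: interest £29.11; balance after payment £2,717.69.
Closed form: n = −ln(1 − rB₀/P)/ln(1+r) = −ln(0.82525)/ln(1.01017) ≈ 18.988, so the balance reaches zero during payment 19.

19 payments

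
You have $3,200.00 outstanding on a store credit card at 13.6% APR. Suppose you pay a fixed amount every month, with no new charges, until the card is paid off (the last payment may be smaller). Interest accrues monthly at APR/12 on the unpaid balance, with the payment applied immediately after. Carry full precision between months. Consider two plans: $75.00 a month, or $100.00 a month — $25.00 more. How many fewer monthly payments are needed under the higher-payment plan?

19 fewer payments

Monthly rate r = 13.6%/12 = 1.13333% = 0.0113333.
At $75.00/mo: n = ⌈−ln(1 − rB₀/P)/ln(1+r)⌉ = 59 payments (last $47.69); total interest = total paid − $3,200.00 = $1,197.69.
At $100.00/mo: 40 payments (last $97.17); total interest $797.17.
Payments saved = 59 − 40 = 19.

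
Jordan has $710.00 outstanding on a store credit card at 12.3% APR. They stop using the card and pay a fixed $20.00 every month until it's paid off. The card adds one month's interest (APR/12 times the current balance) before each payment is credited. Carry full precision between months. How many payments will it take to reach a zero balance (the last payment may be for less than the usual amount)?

45 months

Monthly rate r = 12.3%/12 = 1.025% = 0.01025.
Recurrence: B ← B·(1+r) − $20.00.
Month 1: interest $7.28; balance after payment $697.28.
Month 2: interest $7.15; balance after payment $684.42.
Closed form: n = −ln(1 − rB₀/P)/ln(1+r) = −ln(0.63612)/ln(1.01025) ≈ 44.358, so the balance reaches zero during payment 45.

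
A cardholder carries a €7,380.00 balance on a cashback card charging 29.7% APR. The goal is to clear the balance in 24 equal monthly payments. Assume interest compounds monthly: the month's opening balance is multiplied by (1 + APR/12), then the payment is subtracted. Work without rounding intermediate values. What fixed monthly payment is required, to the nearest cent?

€411.50

Monthly rate r = 29.7%/12 = 2.475% = 0.02475.
Level-payment amortization: P = B₀·r / (1 − (1+r)^(−n)) = 7380.00·0.02475 / (1 − 1.02475^(−24)).
Denominator 1 − (1+r)^(−24) = 0.443878414.
P = 182.655 / 0.443878414 ≈ 411.50.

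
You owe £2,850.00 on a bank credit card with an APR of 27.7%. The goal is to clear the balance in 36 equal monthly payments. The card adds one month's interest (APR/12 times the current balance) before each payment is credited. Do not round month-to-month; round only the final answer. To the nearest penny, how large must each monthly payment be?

Monthly rate r = 27.7%/12 = 2.30833% = 0.0230833.
Level-payment amortization: P = B₀·r / (1 − (1+r)^(−n)) = 2850.00·0.0230833 / (1 − 1.02308^(−36)).
Denominator 1 − (1+r)^(−36) = 0.560252228.
P = 65.7875 / 0.560252228 ≈ 117.42.

£117.42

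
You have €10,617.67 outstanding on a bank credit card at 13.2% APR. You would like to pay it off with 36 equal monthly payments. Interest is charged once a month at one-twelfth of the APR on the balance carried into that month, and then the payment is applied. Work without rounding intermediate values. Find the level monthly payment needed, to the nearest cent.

Monthly rate r = 13.2%/12 = 1.1% = 0.011.
Level-payment amortization: P = B₀·r / (1 − (1+r)^(−n)) = 10617.67·0.011 / (1 − 1.011^(−36)).
Denominator 1 − (1+r)^(−36) = 0.325536583.
P = 116.794 / 0.325536583 ≈ 358.77.

€358.77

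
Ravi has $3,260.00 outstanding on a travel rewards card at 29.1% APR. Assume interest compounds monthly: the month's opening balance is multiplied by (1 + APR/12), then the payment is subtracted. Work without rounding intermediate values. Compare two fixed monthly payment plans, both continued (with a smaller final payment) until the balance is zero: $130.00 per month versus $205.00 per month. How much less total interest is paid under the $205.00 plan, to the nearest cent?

Monthly rate r = 29.1%/12 = 2.425% = 0.02425.
At $130.00/mo: n = ⌈−ln(1 − rB₀/P)/ln(1+r)⌉ = 40 payments (last $12.74); total interest = total paid − $3,260.00 = $1,822.74.
At $205.00/mo: 21 payments (last $68.58); total interest $908.58.
Interest saved = $1,822.74 − $908.58 = $914.16.

$914.16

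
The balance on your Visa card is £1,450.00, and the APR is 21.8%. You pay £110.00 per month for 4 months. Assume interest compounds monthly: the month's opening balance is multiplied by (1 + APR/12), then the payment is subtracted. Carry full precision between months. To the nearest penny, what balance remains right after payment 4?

Monthly rate r = 21.8%/12 = 1.81667% = 0.0181667.
Each month: B ← B·(1+r) − £110.00.
Month 1: interest £26.34; balance after payment £1,366.34.
Month 2: interest £24.82; balance after payment £1,281.16.
Month 3: interest £23.27; balance after payment £1,194.44.
Month 4: interest £21.70; balance after payment £1,106.14.

£1,106.14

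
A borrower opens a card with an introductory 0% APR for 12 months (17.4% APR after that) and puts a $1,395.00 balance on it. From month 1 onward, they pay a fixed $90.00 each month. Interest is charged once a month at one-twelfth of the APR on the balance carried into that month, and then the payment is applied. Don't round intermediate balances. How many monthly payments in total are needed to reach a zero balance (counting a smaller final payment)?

Promo months 1–12 at r₀ = 0%/12 = 0; months 13+ at r₁ = 17.4%/12 = 0.0145.
After month 12 (no interest yet): B = $1,395.00 − 12·$90.00 = $315.00.
Then at r₁ with $90.00/mo: n₂ = −ln(1 − r₁·B/P)/ln(1+r₁) ≈ 3.62 → 4 more payments.

16 payments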